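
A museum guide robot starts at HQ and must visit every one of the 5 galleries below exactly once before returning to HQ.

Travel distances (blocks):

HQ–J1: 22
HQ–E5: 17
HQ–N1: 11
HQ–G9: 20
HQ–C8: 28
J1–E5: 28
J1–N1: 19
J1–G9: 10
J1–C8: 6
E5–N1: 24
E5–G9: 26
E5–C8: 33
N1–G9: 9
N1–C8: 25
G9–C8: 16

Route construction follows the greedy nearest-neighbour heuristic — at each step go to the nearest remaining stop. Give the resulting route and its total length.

Total distance 86 blocks via the nearest-neighbour route HQ → N1 → G9 → J1 → C8 → E5 → HQ.

At HQ the remaining stops are N1 11, E5 17, G9 20, J1 22, C8 28; go to N1.
At N1 the remaining stops are G9 9, J1 19, E5 24, C8 25; go to G9.
At G9 the remaining stops are J1 10, C8 16, E5 26; go to J1.
At J1 the remaining stops are C8 6, E5 28; go to C8.
At C8 the remaining stops are E5 33; go to E5.
Return E5→HQ: 17.
Total = 11 + 9 + 10 + 6 + 33 + 17 = 86.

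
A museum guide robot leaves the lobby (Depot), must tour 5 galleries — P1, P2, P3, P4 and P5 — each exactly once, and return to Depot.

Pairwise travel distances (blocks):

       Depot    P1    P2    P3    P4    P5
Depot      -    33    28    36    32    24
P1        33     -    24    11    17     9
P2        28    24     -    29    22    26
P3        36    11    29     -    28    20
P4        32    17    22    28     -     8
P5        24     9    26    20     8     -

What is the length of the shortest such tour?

Shortest round trip = 114 blocks.

With 5 stops there are 5!/2 = 60 distinct round trips (a route and its reverse cost the same).
Depot-P1-P2-P3-P4-P5-Depot: 33+24+29+28+8+24 = 146
Depot-P1-P2-P3-P5-P4-Depot: 33+24+29+20+8+32 = 146
Depot-P1-P2-P4-P3-P5-Depot: 33+24+22+28+20+24 = 151
Depot-P1-P2-P4-P5-P3-Depot: 33+24+22+8+20+36 = 143
Depot-P1-P2-P5-P3-P4-Depot: 33+24+26+20+28+32 = 163
Depot-P1-P2-P5-P4-P3-Depot: 33+24+26+8+28+36 = 155
Depot-P1-P3-P2-P4-P5-Depot: 33+11+29+22+8+24 = 127
Depot-P1-P3-P2-P5-P4-Depot: 33+11+29+26+8+32 = 139
Depot-P1-P3-P4-P2-P5-Depot: 33+11+28+22+26+24 = 144
Depot-P1-P3-P4-P5-P2-Depot: 33+11+28+8+26+28 = 134
Depot-P1-P3-P5-P2-P4-Depot: 33+11+20+26+22+32 = 144
Depot-P1-P3-P5-P4-P2-Depot: 33+11+20+8+22+28 = 122
Depot-P1-P4-P2-P3-P5-Depot: 33+17+22+29+20+24 = 145
Depot-P1-P4-P2-P5-P3-Depot: 33+17+22+26+20+36 = 154
… (46 more)
Depot-P2-P4-P5-P1-P3-Depot: 28+22+8+9+11+36 = 114  ← best
The minimum is 114.
One optimal route: Depot → P2 → P4 → P5 → P1 → P3 → Depot (or its reverse).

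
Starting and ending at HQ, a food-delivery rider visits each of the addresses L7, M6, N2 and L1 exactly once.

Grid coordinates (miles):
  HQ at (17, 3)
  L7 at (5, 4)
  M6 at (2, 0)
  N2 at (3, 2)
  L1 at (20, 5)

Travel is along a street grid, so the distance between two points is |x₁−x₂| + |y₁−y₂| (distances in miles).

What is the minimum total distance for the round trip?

HQ→L7→M6→N2→L1→HQ: 13+7+3+20+5 = 48
HQ→L7→M6→L1→N2→HQ: 13+7+23+20+15 = 78
HQ→L7→N2→M6→L1→HQ: 13+4+3+23+5 = 48
HQ→L7→N2→L1→M6→HQ: 13+4+20+23+18 = 78
HQ→L7→L1→M6→N2→HQ: 13+16+23+3+15 = 70
HQ→L7→L1→N2→M6→HQ: 13+16+20+3+18 = 70
HQ→M6→L7→N2→L1→HQ: 18+7+4+20+5 = 54
HQ→M6→L7→L1→N2→HQ: 18+7+16+20+15 = 76
HQ→M6→N2→L7→L1→HQ: 18+3+4+16+5 = 46
HQ→M6→L1→L7→N2→HQ: 18+23+16+4+15 = 76
HQ→N2→L7→M6→L1→HQ: 15+4+7+23+5 = 54
HQ→N2→M6→L7→L1→HQ: 15+3+7+16+5 = 46
The minimum is 46.
One optimal route: HQ → M6 → N2 → L7 → L1 → HQ (or its reverse).

46 miles — the shortest possible round trip.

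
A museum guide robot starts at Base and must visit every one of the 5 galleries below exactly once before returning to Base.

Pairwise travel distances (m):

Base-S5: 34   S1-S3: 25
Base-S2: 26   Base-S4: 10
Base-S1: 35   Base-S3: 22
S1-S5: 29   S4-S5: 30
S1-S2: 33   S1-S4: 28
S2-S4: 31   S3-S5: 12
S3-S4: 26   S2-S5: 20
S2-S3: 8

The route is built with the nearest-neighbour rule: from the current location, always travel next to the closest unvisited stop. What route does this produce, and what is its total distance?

Base → [S4:10 / S3:22 / S2:26 / S5:34 / S1:35] → S4 (10)
S4 → [S3:26 / S1:28 / S5:30 / S2:31] → S3 (26)
S3 → [S2:8 / S5:12 / S1:25] → S2 (8)
S2 → [S5:20 / S1:33] → S5 (20)
S5 → [S1:29] → S1 (29)
Return S1→Base: 35.
Total = 10 + 26 + 8 + 20 + 29 + 35 = 128.

Nearest-neighbour total = 128 m; route Base → S4 → S3 → S2 → S5 → S1 → Base.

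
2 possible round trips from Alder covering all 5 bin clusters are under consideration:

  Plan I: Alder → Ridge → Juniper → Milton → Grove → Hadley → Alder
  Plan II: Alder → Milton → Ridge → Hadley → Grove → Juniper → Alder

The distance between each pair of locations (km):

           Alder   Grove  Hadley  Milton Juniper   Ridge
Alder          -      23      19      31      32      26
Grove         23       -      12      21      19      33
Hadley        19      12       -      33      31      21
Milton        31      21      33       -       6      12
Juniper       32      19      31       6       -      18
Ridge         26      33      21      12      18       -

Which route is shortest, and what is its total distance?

Shortest is Plan I, total 102 km.

Plan I: 26 + 18 + 6 + 21 + 12 + 19 = 102
Plan II: 31 + 12 + 21 + 12 + 19 + 32 = 127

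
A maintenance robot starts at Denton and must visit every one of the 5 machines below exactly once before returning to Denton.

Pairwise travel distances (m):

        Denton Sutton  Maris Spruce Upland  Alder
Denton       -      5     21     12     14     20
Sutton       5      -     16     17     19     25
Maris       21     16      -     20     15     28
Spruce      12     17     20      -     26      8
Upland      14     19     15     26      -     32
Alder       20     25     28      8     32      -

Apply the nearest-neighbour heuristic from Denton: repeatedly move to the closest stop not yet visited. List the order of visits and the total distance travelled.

Total distance 90 m via the nearest-neighbour route Denton → Sutton → Maris → Upland → Spruce → Alder → Denton.

From Denton: distances to unvisited — Sutton=5, Spruce=12, Upland=14, Alder=20, Maris=21. Nearest is Sutton (5).
From Sutton: distances to unvisited — Maris=16, Spruce=17, Upland=19, Alder=25. Nearest is Maris (16).
From Maris: distances to unvisited — Upland=15, Spruce=20, Alder=28. Nearest is Upland (15).
From Upland: distances to unvisited — Spruce=26, Alder=32. Nearest is Spruce (26).
From Spruce: distances to unvisited — Alder=8. Nearest is Alder (8).
Return Alder→Denton: 20.
Total = 5 + 16 + 15 + 26 + 8 + 20 = 90.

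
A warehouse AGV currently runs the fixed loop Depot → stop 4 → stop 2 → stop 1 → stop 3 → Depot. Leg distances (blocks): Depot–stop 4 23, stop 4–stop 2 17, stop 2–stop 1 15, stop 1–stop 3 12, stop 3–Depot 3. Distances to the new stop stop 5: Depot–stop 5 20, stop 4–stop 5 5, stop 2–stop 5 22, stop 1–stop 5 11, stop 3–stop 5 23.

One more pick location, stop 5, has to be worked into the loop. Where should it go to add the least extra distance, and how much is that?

Insertion cost between consecutive stops i–j is d(i,stop 5) + d(stop 5,j) − d(i,j):
  between Depot and stop 4: 20 + 5 − 23 = 2
  between stop 4 and stop 2: 5 + 22 − 17 = 10
  between stop 2 and stop 1: 22 + 11 − 15 = 18
  between stop 1 and stop 3: 11 + 23 − 12 = 22
  between stop 3 and Depot: 23 + 20 − 3 = 40
Cheapest insertion is between Depot and stop 4, adding 2.
New total = 70 + 2 = 72.

Minimum extra distance: 2 blocks, inserting stop 5 between Depot and stop 4.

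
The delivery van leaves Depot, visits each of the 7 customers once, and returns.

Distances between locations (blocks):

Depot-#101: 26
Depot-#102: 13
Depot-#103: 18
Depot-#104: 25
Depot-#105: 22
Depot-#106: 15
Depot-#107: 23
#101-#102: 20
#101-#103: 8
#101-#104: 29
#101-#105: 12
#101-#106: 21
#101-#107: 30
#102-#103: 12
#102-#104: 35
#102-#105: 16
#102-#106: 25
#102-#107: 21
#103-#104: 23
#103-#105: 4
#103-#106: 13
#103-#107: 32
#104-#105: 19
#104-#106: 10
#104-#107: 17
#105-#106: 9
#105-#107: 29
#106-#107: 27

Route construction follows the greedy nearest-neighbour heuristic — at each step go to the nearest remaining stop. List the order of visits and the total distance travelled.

Nearest-neighbour total = 121 blocks; route Depot → #102 → #103 → #105 → #106 → #104 → #107 → #101 → Depot.

At Depot the remaining stops are #102 13, #106 15, #103 18, #105 22, #107 23, #104 25, #101 26; go to #102.
At #102 the remaining stops are #103 12, #105 16, #101 20, #107 21, #106 25, #104 35; go to #103.
At #103 the remaining stops are #105 4, #101 8, #106 13, #104 23, #107 32; go to #105.
At #105 the remaining stops are #106 9, #101 12, #104 19, #107 29; go to #106.
At #106 the remaining stops are #104 10, #101 21, #107 27; go to #104.
At #104 the remaining stops are #107 17, #101 29; go to #107.
At #107 the remaining stops are #101 30; go to #101.
Return #101→Depot: 26.
Total = 13 + 12 + 4 + 9 + 10 + 17 + 30 + 26 = 121.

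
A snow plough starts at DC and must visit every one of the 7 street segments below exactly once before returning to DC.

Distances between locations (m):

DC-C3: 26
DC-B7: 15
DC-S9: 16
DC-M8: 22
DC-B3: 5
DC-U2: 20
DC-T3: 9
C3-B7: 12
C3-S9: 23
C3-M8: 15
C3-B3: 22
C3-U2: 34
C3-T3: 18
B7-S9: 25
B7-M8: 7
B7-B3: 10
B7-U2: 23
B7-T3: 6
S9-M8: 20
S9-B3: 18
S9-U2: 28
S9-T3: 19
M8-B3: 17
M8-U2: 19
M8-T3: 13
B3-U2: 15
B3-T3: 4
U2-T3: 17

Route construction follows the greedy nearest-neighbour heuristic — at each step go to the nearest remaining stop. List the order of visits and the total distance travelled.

DC → [B3:5 / T3:9 / B7:15 / S9:16 / U2:20 / M8:22 / C3:26] → B3 (5)
B3 → [T3:4 / B7:10 / U2:15 / M8:17 / S9:18 / C3:22] → T3 (4)
T3 → [B7:6 / M8:13 / U2:17 / C3:18 / S9:19] → B7 (6)
B7 → [M8:7 / C3:12 / U2:23 / S9:25] → M8 (7)
M8 → [C3:15 / U2:19 / S9:20] → C3 (15)
C3 → [S9:23 / U2:34] → S9 (23)
S9 → [U2:28] → U2 (28)
Return U2→DC: 20.
Total = 5 + 4 + 6 + 7 + 15 + 23 + 28 + 20 = 108.

108 m along DC → B3 → T3 → B7 → M8 → C3 → S9 → U2 → DC.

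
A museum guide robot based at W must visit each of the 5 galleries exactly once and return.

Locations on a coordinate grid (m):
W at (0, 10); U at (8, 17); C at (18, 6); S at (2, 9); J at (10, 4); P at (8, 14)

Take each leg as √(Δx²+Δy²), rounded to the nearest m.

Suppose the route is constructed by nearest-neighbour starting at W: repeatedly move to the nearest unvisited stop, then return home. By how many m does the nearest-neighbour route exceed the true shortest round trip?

Excess over optimum: 6 m.

W: S=2, P=9, U=11, J=12, C=18 ⇒ S
S: P=8, J=9, U=10, C=16 ⇒ P
P: U=3, J=10, C=13 ⇒ U
U: J=13, C=15 ⇒ J
J: C=8 ⇒ C
NN route W → S → P → U → J → C → W costs 52.
Optimal: W → U → P → C → J → S → W costs 46 (by enumerating all 60 distinct tours).
Excess = 52 − 46 = 6.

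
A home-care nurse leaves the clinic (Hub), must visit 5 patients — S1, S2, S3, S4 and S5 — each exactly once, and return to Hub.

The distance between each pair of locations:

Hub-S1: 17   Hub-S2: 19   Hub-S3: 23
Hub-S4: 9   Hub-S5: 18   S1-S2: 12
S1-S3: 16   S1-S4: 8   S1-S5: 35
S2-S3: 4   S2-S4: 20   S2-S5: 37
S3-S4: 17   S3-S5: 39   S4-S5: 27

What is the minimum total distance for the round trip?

With 5 stops there are 5!/2 = 60 distinct round trips (a route and its reverse cost the same).
Hub → S1 → S2 → S3 → S4 → S5 → Hub: 17+12+4+17+27+18 = 95
Hub → S1 → S2 → S3 → S5 → S4 → Hub: 17+12+4+39+27+9 = 108
Hub → S1 → S2 → S4 → S3 → S5 → Hub: 17+12+20+17+39+18 = 123
Hub → S1 → S2 → S4 → S5 → S3 → Hub: 17+12+20+27+39+23 = 138
Hub → S1 → S2 → S5 → S3 → S4 → Hub: 17+12+37+39+17+9 = 131
Hub → S1 → S2 → S5 → S4 → S3 → Hub: 17+12+37+27+17+23 = 133
Hub → S1 → S3 → S2 → S4 → S5 → Hub: 17+16+4+20+27+18 = 102
Hub → S1 → S3 → S2 → S5 → S4 → Hub: 17+16+4+37+27+9 = 110
Hub → S1 → S3 → S4 → S2 → S5 → Hub: 17+16+17+20+37+18 = 125
Hub → S1 → S3 → S4 → S5 → S2 → Hub: 17+16+17+27+37+19 = 133
Hub → S1 → S3 → S5 → S2 → S4 → Hub: 17+16+39+37+20+9 = 138
Hub → S1 → S3 → S5 → S4 → S2 → Hub: 17+16+39+27+20+19 = 138
Hub → S1 → S4 → S2 → S3 → S5 → Hub: 17+8+20+4+39+18 = 106
Hub → S1 → S4 → S2 → S5 → S3 → Hub: 17+8+20+37+39+23 = 144
… (46 more)
Hub → S4 → S1 → S2 → S3 → S5 → Hub: 9+8+12+4+39+18 = 90  ← best
The minimum is 90.
One optimal route: Hub → S4 → S1 → S2 → S3 → S5 → Hub (or its reverse).

90 — the shortest possible round trip.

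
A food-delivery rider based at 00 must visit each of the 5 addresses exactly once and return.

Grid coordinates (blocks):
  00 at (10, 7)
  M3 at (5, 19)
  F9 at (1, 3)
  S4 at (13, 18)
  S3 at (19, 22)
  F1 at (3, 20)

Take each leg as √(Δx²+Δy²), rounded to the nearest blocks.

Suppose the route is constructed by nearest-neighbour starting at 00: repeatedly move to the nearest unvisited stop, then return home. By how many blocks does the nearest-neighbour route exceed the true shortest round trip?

From 00: F9=10, S4=11, M3=13, F1=15, S3=17 → choose F9 (10).
From F9: M3=16, F1=17, S4=19, S3=26 → choose M3 (16).
From M3: F1=2, S4=8, S3=14 → choose F1 (2).
From F1: S4=10, S3=16 → choose S4 (10).
From S4: S3=7 → choose S3 (7).
NN route 00 → F9 → M3 → F1 → S4 → S3 → 00 costs 62.
Optimal: 00 → F9 → F1 → M3 → S4 → S3 → 00 costs 61 (by enumerating all 60 distinct tours).
Excess = 62 − 61 = 1.

The nearest-neighbour route is 1 blocks longer than optimal.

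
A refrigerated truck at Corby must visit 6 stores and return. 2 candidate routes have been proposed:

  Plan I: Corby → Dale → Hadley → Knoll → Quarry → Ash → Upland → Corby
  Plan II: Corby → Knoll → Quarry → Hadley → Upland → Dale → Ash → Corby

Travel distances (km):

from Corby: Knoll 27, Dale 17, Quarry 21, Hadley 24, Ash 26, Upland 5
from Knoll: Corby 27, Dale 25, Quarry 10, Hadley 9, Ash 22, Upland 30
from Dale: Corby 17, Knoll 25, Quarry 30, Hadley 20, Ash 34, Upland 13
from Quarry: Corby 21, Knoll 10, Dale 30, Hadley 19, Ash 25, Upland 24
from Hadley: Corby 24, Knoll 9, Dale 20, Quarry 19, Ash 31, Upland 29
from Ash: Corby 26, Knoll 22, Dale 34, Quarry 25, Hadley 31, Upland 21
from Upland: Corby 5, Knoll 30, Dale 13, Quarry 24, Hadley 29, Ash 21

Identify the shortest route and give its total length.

107 km — Plan I is the shortest.

Plan I: 17 + 20 + 9 + 10 + 25 + 21 + 5 = 107
Plan II: 27 + 10 + 19 + 29 + 13 + 34 + 26 = 158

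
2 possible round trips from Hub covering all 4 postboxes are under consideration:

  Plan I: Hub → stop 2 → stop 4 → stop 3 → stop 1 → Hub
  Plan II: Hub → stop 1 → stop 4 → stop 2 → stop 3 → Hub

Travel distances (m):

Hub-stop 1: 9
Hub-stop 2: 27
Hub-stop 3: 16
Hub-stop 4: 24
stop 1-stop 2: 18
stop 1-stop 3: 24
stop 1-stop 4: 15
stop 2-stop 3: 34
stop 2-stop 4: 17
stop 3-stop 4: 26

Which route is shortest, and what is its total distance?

Plan I: 27 + 17 + 26 + 24 + 9 = 103
Plan II: 9 + 15 + 17 + 34 + 16 = 91

91 m — Plan II is the shortest.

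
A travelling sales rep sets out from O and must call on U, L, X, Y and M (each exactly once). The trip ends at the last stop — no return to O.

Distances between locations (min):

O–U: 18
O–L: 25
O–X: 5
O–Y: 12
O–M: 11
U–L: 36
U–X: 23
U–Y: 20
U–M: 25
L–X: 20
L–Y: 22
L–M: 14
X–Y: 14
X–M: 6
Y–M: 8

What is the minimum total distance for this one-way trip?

There are 5! = 120 possible orderings.
O → U → L → X → Y → M: 18+36+20+14+8 = 96
O → U → L → X → M → Y: 18+36+20+6+8 = 88
O → U → L → Y → X → M: 18+36+22+14+6 = 96
O → U → L → Y → M → X: 18+36+22+8+6 = 90
O → U → L → M → X → Y: 18+36+14+6+14 = 88
O → U → L → M → Y → X: 18+36+14+8+14 = 90
O → U → X → L → Y → M: 18+23+20+22+8 = 91
O → U → X → L → M → Y: 18+23+20+14+8 = 83
O → U → X → Y → L → M: 18+23+14+22+14 = 91
O → U → X → Y → M → L: 18+23+14+8+14 = 77
O → U → X → M → L → Y: 18+23+6+14+22 = 83
O → U → X → M → Y → L: 18+23+6+8+22 = 77
O → U → Y → L → X → M: 18+20+22+20+6 = 86
O → U → Y → L → M → X: 18+20+22+14+6 = 80
… (106 more)
O → X → L → M → Y → U: 5+20+14+8+20 = 67  ← best
The minimum is 67.
One shortest path: O → X → L → M → Y → U.

67 min — the minimum one-way total.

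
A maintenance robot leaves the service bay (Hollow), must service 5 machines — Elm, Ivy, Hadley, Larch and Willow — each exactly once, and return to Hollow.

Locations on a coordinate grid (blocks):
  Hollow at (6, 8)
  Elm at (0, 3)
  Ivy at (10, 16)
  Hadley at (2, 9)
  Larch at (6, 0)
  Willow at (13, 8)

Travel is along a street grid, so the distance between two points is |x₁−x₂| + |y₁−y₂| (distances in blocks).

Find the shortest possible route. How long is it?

Minimum total distance: 58 blocks.

Hollow→Elm→Ivy→Hadley→Larch→Willow→Hollow: 11+23+15+13+15+7 = 84
Hollow→Elm→Ivy→Hadley→Willow→Larch→Hollow: 11+23+15+12+15+8 = 84
Hollow→Elm→Ivy→Larch→Hadley→Willow→Hollow: 11+23+20+13+12+7 = 86
Hollow→Elm→Ivy→Larch→Willow→Hadley→Hollow: 11+23+20+15+12+5 = 86
Hollow→Elm→Ivy→Willow→Hadley→Larch→Hollow: 11+23+11+12+13+8 = 78
Hollow→Elm→Ivy→Willow→Larch→Hadley→Hollow: 11+23+11+15+13+5 = 78
Hollow→Elm→Hadley→Ivy→Larch→Willow→Hollow: 11+8+15+20+15+7 = 76
Hollow→Elm→Hadley→Ivy→Willow→Larch→Hollow: 11+8+15+11+15+8 = 68
Hollow→Elm→Hadley→Larch→Ivy→Willow→Hollow: 11+8+13+20+11+7 = 70
Hollow→Elm→Hadley→Larch→Willow→Ivy→Hollow: 11+8+13+15+11+12 = 70
Hollow→Elm→Hadley→Willow→Ivy→Larch→Hollow: 11+8+12+11+20+8 = 70
Hollow→Elm→Hadley→Willow→Larch→Ivy→Hollow: 11+8+12+15+20+12 = 78
Hollow→Elm→Larch→Ivy→Hadley→Willow→Hollow: 11+9+20+15+12+7 = 74
Hollow→Elm→Larch→Ivy→Willow→Hadley→Hollow: 11+9+20+11+12+5 = 68
… (46 more)
Hollow→Larch→Elm→Hadley→Ivy→Willow→Hollow: 8+9+8+15+11+7 = 58  ← best
The minimum is 58.
One optimal route: Hollow → Larch → Elm → Hadley → Ivy → Willow → Hollow (or its reverse).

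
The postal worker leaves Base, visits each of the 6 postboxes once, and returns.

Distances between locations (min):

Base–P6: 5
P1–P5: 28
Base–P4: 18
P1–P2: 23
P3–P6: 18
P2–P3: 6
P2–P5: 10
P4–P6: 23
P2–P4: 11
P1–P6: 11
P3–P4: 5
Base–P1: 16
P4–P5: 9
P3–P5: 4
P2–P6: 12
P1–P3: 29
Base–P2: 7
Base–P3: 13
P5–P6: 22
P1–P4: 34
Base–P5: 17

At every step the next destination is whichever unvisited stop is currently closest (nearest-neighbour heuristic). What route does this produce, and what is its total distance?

Base → [P6:5 / P2:7 / P3:13 / P1:16 / P5:17 / P4:18] → P6 (5)
P6 → [P1:11 / P2:12 / P3:18 / P5:22 / P4:23] → P1 (11)
P1 → [P2:23 / P5:28 / P3:29 / P4:34] → P2 (23)
P2 → [P3:6 / P5:10 / P4:11] → P3 (6)
P3 → [P5:4 / P4:5] → P5 (4)
P5 → [P4:9] → P4 (9)
Return P4→Base: 18.
Total = 5 + 11 + 23 + 6 + 4 + 9 + 18 = 76.

76 min along Base → P6 → P1 → P2 → P3 → P5 → P4 → Base.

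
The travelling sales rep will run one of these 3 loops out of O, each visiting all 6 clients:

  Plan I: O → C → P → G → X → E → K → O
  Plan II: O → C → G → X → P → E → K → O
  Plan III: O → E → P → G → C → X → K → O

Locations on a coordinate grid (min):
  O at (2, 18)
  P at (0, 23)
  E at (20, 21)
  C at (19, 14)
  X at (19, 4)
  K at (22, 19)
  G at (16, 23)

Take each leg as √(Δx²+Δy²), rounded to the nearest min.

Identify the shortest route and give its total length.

Plan I: 17 + 21 + 16 + 19 + 17 + 3 + 20 = 113
Plan II: 17 + 9 + 19 + 27 + 20 + 3 + 20 = 115
Plan III: 18 + 20 + 16 + 9 + 10 + 15 + 20 = 108

Shortest is Plan III, total 108 min.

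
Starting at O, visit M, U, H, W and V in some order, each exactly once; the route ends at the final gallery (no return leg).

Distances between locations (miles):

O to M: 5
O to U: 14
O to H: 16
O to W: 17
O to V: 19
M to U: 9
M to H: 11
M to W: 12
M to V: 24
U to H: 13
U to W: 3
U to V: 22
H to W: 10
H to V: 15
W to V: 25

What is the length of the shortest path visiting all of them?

There are 5! = 120 possible orderings.
O→M→U→H→W→V: 5+9+13+10+25 = 62
O→M→U→H→V→W: 5+9+13+15+25 = 67
O→M→U→W→H→V: 5+9+3+10+15 = 42
O→M→U→W→V→H: 5+9+3+25+15 = 57
O→M→U→V→H→W: 5+9+22+15+10 = 61
O→M→U→V→W→H: 5+9+22+25+10 = 71
O→M→H→U→W→V: 5+11+13+3+25 = 57
O→M→H→U→V→W: 5+11+13+22+25 = 76
O→M→H→W→U→V: 5+11+10+3+22 = 51
O→M→H→W→V→U: 5+11+10+25+22 = 73
O→M→H→V→U→W: 5+11+15+22+3 = 56
O→M→H→V→W→U: 5+11+15+25+3 = 59
O→M→W→U→H→V: 5+12+3+13+15 = 48
O→M→W→U→V→H: 5+12+3+22+15 = 57
… (106 more)
The minimum is 42.
One shortest path: O → M → U → W → H → V.

42 miles — the minimum one-way total.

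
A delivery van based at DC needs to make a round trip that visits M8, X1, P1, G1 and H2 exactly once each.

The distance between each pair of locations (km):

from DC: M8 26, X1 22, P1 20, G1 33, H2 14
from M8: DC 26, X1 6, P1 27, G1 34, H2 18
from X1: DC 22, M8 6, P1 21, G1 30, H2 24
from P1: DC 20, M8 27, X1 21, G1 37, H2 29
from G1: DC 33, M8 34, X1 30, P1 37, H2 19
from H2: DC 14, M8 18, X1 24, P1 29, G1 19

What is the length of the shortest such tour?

DC→M8→X1→P1→G1→H2→DC: 26+6+21+37+19+14 = 123
DC→M8→X1→P1→H2→G1→DC: 26+6+21+29+19+33 = 134
DC→M8→X1→G1→P1→H2→DC: 26+6+30+37+29+14 = 142
DC→M8→X1→G1→H2→P1→DC: 26+6+30+19+29+20 = 130
DC→M8→X1→H2→P1→G1→DC: 26+6+24+29+37+33 = 155
DC→M8→X1→H2→G1→P1→DC: 26+6+24+19+37+20 = 132
DC→M8→P1→X1→G1→H2→DC: 26+27+21+30+19+14 = 137
DC→M8→P1→X1→H2→G1→DC: 26+27+21+24+19+33 = 150
DC→M8→P1→G1→X1→H2→DC: 26+27+37+30+24+14 = 158
DC→M8→P1→G1→H2→X1→DC: 26+27+37+19+24+22 = 155
DC→M8→P1→H2→X1→G1→DC: 26+27+29+24+30+33 = 169
DC→M8→P1→H2→G1→X1→DC: 26+27+29+19+30+22 = 153
DC→M8→G1→X1→P1→H2→DC: 26+34+30+21+29+14 = 154
DC→M8→G1→X1→H2→P1→DC: 26+34+30+24+29+20 = 163
… (46 more)
DC→P1→X1→M8→G1→H2→DC: 20+21+6+34+19+14 = 114  ← best
The minimum is 114.
One optimal route: DC → P1 → X1 → M8 → G1 → H2 → DC (or its reverse).

114 km — the shortest possible round trip.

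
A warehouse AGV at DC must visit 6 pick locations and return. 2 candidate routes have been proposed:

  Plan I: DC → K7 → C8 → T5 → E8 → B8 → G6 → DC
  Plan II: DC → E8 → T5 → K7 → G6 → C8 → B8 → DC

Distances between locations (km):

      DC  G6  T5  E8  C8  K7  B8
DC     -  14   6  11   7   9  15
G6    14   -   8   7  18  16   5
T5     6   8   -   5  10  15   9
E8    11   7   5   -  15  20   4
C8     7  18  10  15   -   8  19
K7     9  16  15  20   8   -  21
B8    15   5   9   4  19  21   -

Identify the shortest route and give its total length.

Plan I: 9 + 8 + 10 + 5 + 4 + 5 + 14 = 55
Plan II: 11 + 5 + 15 + 16 + 18 + 19 + 15 = 99

Shortest is Plan I, total 55 km.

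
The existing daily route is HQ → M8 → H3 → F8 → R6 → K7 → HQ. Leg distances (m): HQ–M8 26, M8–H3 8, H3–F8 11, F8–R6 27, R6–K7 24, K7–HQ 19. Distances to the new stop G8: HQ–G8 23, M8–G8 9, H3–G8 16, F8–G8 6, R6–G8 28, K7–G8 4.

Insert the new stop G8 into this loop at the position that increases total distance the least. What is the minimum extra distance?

Insertion cost between consecutive stops i–j is d(i,G8) + d(G8,j) − d(i,j):
  between HQ and M8: 23 + 9 − 26 = 6
  between M8 and H3: 9 + 16 − 8 = 17
  between H3 and F8: 16 + 6 − 11 = 11
  between F8 and R6: 6 + 28 − 27 = 7
  between R6 and K7: 28 + 4 − 24 = 8
  between K7 and HQ: 4 + 23 − 19 = 8
Cheapest insertion is between HQ and M8, adding 6.
New total = 115 + 6 = 121.

Adding 6 m by placing G8 on the HQ–M8 leg.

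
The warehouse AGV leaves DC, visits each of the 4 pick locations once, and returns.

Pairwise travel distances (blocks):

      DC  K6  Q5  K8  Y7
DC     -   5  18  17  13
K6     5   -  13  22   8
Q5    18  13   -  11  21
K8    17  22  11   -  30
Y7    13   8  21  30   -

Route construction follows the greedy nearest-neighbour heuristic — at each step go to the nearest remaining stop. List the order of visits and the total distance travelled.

Nearest-neighbour total = 62 blocks; route DC → K6 → Y7 → Q5 → K8 → DC.

From DC: distances to unvisited — K6=5, Y7=13, K8=17, Q5=18. Nearest is K6 (5).
From K6: distances to unvisited — Y7=8, Q5=13, K8=22. Nearest is Y7 (8).
From Y7: distances to unvisited — Q5=21, K8=30. Nearest is Q5 (21).
From Q5: distances to unvisited — K8=11. Nearest is K8 (11).
Return K8→DC: 17.
Total = 5 + 8 + 21 + 11 + 17 = 62.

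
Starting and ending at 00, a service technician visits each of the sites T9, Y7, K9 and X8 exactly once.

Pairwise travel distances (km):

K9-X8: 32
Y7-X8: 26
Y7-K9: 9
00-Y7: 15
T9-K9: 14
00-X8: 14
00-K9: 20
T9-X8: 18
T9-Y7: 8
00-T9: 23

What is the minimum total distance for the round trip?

Minimum total distance: 69 km.

00→T9→Y7→K9→X8→00: 23+8+9+32+14 = 86
00→T9→Y7→X8→K9→00: 23+8+26+32+20 = 109
00→T9→K9→Y7→X8→00: 23+14+9+26+14 = 86
00→T9→K9→X8→Y7→00: 23+14+32+26+15 = 110
00→T9→X8→Y7→K9→00: 23+18+26+9+20 = 96
00→T9→X8→K9→Y7→00: 23+18+32+9+15 = 97
00→Y7→T9→K9→X8→00: 15+8+14+32+14 = 83
00→Y7→T9→X8→K9→00: 15+8+18+32+20 = 93
00→Y7→K9→T9→X8→00: 15+9+14+18+14 = 70
00→Y7→X8→T9→K9→00: 15+26+18+14+20 = 93
00→K9→T9→Y7→X8→00: 20+14+8+26+14 = 82
00→K9→Y7→T9→X8→00: 20+9+8+18+14 = 69
The minimum is 69.
One optimal route: 00 → K9 → Y7 → T9 → X8 → 00 (or its reverse).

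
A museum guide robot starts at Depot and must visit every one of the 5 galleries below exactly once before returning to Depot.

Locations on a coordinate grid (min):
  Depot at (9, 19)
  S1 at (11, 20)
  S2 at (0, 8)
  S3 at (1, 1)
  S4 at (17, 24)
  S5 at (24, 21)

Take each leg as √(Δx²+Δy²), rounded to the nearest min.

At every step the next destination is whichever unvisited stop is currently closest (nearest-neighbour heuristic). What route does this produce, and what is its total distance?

Total distance 71 min via the nearest-neighbour route Depot → S1 → S4 → S5 → S2 → S3 → Depot.

From Depot: distances to unvisited — S1=2, S4=9, S2=14, S5=15, S3=20. Nearest is S1 (2).
From S1: distances to unvisited — S4=7, S5=13, S2=16, S3=21. Nearest is S4 (7).
From S4: distances to unvisited — S5=8, S2=23, S3=28. Nearest is S5 (8).
From S5: distances to unvisited — S2=27, S3=30. Nearest is S2 (27).
From S2: distances to unvisited — S3=7. Nearest is S3 (7).
Return S3→Depot: 20.
Total = 2 + 7 + 8 + 27 + 7 + 20 = 71.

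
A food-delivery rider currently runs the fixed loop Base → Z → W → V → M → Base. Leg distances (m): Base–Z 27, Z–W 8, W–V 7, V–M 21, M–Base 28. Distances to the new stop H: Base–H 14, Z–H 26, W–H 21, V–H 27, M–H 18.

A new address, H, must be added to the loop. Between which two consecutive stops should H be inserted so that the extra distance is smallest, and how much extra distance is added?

Insertion cost between consecutive stops i–j is d(i,H) + d(H,j) − d(i,j):
  between Base and Z: 14 + 26 − 27 = 13
  between Z and W: 26 + 21 − 8 = 39
  between W and V: 21 + 27 − 7 = 41
  between V and M: 27 + 18 − 21 = 24
  between M and Base: 18 + 14 − 28 = 4
Cheapest insertion is between M and Base, adding 4.
New total = 91 + 4 = 95.

+4 m — insert H between M and Base.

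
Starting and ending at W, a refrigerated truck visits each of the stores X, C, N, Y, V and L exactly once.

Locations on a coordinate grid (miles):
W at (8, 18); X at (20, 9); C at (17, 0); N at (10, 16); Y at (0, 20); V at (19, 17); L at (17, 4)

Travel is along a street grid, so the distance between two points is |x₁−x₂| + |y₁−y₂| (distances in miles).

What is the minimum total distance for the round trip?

With 6 stops there are 6!/2 = 360 distinct round trips (a route and its reverse cost the same).
W-X-C-N-Y-V-L-W: 21+12+23+14+22+15+23 = 130
W-X-C-N-Y-L-V-W: 21+12+23+14+33+15+12 = 130
W-X-C-N-V-Y-L-W: 21+12+23+10+22+33+23 = 144
W-X-C-N-V-L-Y-W: 21+12+23+10+15+33+10 = 124
W-X-C-N-L-Y-V-W: 21+12+23+19+33+22+12 = 142
W-X-C-N-L-V-Y-W: 21+12+23+19+15+22+10 = 122
W-X-C-Y-N-V-L-W: 21+12+37+14+10+15+23 = 132
W-X-C-Y-N-L-V-W: 21+12+37+14+19+15+12 = 130
… (352 more)
W-N-C-L-X-V-Y-W: 4+23+4+8+9+22+10 = 80  ← best
The minimum is 80.
One optimal route: W → N → C → L → X → V → Y → W (or its reverse).

Minimum total distance: 80 miles.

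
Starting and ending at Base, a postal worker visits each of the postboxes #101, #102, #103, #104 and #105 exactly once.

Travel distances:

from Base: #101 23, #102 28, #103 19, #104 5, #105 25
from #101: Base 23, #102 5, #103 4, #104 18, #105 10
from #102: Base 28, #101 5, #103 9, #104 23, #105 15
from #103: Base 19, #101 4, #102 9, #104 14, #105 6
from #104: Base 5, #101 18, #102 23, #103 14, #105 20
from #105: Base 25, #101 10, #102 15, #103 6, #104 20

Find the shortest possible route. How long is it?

Minimum total distance: 68.

Base - #101 - #102 - #103 - #104 - #105 - Base: 23+5+9+14+20+25 = 96
Base - #101 - #102 - #103 - #105 - #104 - Base: 23+5+9+6+20+5 = 68
Base - #101 - #102 - #104 - #103 - #105 - Base: 23+5+23+14+6+25 = 96
Base - #101 - #102 - #104 - #105 - #103 - Base: 23+5+23+20+6+19 = 96
Base - #101 - #102 - #105 - #103 - #104 - Base: 23+5+15+6+14+5 = 68
Base - #101 - #102 - #105 - #104 - #103 - Base: 23+5+15+20+14+19 = 96
Base - #101 - #103 - #102 - #104 - #105 - Base: 23+4+9+23+20+25 = 104
Base - #101 - #103 - #102 - #105 - #104 - Base: 23+4+9+15+20+5 = 76
Base - #101 - #103 - #104 - #102 - #105 - Base: 23+4+14+23+15+25 = 104
Base - #101 - #103 - #104 - #105 - #102 - Base: 23+4+14+20+15+28 = 104
Base - #101 - #103 - #105 - #102 - #104 - Base: 23+4+6+15+23+5 = 76
Base - #101 - #103 - #105 - #104 - #102 - Base: 23+4+6+20+23+28 = 104
Base - #101 - #104 - #102 - #103 - #105 - Base: 23+18+23+9+6+25 = 104
Base - #101 - #104 - #102 - #105 - #103 - Base: 23+18+23+15+6+19 = 104
… (46 more)
The minimum is 68.
One optimal route: Base → #101 → #102 → #103 → #105 → #104 → Base (or its reverse).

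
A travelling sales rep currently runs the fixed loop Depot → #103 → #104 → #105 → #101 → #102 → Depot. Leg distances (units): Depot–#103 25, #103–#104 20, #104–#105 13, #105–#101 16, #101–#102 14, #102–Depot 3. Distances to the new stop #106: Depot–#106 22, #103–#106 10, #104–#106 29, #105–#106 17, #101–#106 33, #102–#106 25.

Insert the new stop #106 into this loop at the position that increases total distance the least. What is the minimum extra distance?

Minimum extra distance: 7, inserting #106 between Depot and #103.

Insertion cost between consecutive stops i–j is d(i,#106) + d(#106,j) − d(i,j):
  between Depot and #103: 22 + 10 − 25 = 7
  between #103 and #104: 10 + 29 − 20 = 19
  between #104 and #105: 29 + 17 − 13 = 33
  between #105 and #101: 17 + 33 − 16 = 34
  between #101 and #102: 33 + 25 − 14 = 44
  between #102 and Depot: 25 + 22 − 3 = 44
Cheapest insertion is between Depot and #103, adding 7.
New total = 91 + 7 = 98.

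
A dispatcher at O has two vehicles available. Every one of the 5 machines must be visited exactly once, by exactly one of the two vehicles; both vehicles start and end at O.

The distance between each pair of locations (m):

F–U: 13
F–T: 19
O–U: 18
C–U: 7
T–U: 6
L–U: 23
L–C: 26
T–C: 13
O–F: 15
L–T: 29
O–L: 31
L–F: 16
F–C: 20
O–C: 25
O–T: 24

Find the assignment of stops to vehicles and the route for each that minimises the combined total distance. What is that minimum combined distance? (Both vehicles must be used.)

Check every non-empty split of the stops between the two vehicles; for each half take its own optimal tour:
  {L} + {F, T, C, U}: 62 + 72 = 134
  {F} + {L, T, C, U}: 30 + 94 = 124
  {L, F} + {T, C, U}: 62 + 62 = 124
  {T} + {L, F, C, U}: 48 + 82 = 130
  {L, T} + {F, C, U}: 84 + 60 = 144
  {F, T} + {L, C, U}: 58 + 82 = 140
  … (15 splits in total)
Best: vehicle 1 O → F → O = 30; vehicle 2 O → L → C → T → U → O = 94; combined 124.

124 m — the smallest possible combined total.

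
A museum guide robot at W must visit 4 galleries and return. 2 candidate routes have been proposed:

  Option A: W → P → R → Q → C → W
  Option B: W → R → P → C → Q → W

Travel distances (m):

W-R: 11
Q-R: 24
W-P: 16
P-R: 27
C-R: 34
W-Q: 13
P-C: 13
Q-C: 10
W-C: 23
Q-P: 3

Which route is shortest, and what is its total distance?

Option A: 16 + 27 + 24 + 10 + 23 = 100
Option B: 11 + 27 + 13 + 10 + 13 = 74

Shortest is Option B, total 74 m.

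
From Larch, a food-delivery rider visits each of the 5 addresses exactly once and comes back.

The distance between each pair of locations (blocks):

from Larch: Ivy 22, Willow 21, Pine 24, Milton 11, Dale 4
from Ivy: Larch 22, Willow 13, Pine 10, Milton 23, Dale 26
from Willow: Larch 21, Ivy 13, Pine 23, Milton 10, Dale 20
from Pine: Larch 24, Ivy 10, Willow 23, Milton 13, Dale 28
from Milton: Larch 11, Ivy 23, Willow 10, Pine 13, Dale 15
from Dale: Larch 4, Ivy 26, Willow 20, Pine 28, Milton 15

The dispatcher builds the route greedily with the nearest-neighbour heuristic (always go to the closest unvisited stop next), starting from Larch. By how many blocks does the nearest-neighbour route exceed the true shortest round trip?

Excess over optimum: 5 blocks.

From Larch: Dale=4, Milton=11, Willow=21, Ivy=22, Pine=24 → choose Dale (4).
From Dale: Milton=15, Willow=20, Ivy=26, Pine=28 → choose Milton (15).
From Milton: Willow=10, Pine=13, Ivy=23 → choose Willow (10).
From Willow: Ivy=13, Pine=23 → choose Ivy (13).
From Ivy: Pine=10 → choose Pine (10).
NN route Larch → Dale → Milton → Willow → Ivy → Pine → Larch costs 76.
Optimal: Larch → Milton → Pine → Ivy → Willow → Dale → Larch costs 71 (by enumerating all 60 distinct tours).
Excess = 76 − 71 = 5.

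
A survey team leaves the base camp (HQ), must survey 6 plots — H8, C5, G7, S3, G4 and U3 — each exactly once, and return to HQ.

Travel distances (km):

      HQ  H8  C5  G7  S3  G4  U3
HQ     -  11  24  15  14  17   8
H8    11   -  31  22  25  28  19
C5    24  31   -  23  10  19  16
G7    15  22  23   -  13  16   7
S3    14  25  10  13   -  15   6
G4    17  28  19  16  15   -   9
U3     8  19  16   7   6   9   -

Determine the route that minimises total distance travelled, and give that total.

There are 360 distinct closed tours to check (reversals are equivalent).
HQ→H8→C5→G7→S3→G4→U3→HQ: 11+31+23+13+15+9+8 = 110
HQ→H8→C5→G7→S3→U3→G4→HQ: 11+31+23+13+6+9+17 = 110
HQ→H8→C5→G7→G4→S3→U3→HQ: 11+31+23+16+15+6+8 = 110
HQ→H8→C5→G7→G4→U3→S3→HQ: 11+31+23+16+9+6+14 = 110
HQ→H8→C5→G7→U3→S3→G4→HQ: 11+31+23+7+6+15+17 = 110
HQ→H8→C5→G7→U3→G4→S3→HQ: 11+31+23+7+9+15+14 = 110
HQ→H8→C5→S3→G7→G4→U3→HQ: 11+31+10+13+16+9+8 = 98
HQ→H8→C5→S3→G7→U3→G4→HQ: 11+31+10+13+7+9+17 = 98
… (352 more)
HQ→H8→G7→S3→C5→G4→U3→HQ: 11+22+13+10+19+9+8 = 92  ← best
The minimum is 92.
One optimal route: HQ → H8 → G7 → S3 → C5 → G4 → U3 → HQ (or its reverse).

92 km — the shortest possible round trip.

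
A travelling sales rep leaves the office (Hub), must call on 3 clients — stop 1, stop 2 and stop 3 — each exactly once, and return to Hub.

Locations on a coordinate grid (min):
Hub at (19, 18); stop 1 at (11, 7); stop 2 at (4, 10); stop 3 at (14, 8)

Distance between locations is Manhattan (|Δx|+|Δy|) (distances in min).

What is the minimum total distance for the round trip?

Shortest round trip = 52 min.

Hub→stop 1→stop 2→stop 3→Hub: 19+10+12+15 = 56
Hub→stop 1→stop 3→stop 2→Hub: 19+4+12+23 = 58
Hub→stop 2→stop 1→stop 3→Hub: 23+10+4+15 = 52
The minimum is 52.
One optimal route: Hub → stop 2 → stop 1 → stop 3 → Hub (or its reverse).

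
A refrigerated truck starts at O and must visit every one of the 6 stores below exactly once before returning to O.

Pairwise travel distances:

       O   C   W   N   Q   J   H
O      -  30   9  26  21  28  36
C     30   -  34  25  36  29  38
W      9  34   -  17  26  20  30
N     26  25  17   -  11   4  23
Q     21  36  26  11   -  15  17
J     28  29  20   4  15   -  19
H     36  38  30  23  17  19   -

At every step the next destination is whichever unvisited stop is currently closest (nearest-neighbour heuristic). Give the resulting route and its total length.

From O: distances to unvisited — W=9, Q=21, N=26, J=28, C=30, H=36. Nearest is W (9).
From W: distances to unvisited — N=17, J=20, Q=26, H=30, C=34. Nearest is N (17).
From N: distances to unvisited — J=4, Q=11, H=23, C=25. Nearest is J (4).
From J: distances to unvisited — Q=15, H=19, C=29. Nearest is Q (15).
From Q: distances to unvisited — H=17, C=36. Nearest is H (17).
From H: distances to unvisited — C=38. Nearest is C (38).
Return C→O: 30.
Total = 9 + 17 + 4 + 15 + 17 + 38 + 30 = 130.

Total distance 130 via the nearest-neighbour route O → W → N → J → Q → H → C → O.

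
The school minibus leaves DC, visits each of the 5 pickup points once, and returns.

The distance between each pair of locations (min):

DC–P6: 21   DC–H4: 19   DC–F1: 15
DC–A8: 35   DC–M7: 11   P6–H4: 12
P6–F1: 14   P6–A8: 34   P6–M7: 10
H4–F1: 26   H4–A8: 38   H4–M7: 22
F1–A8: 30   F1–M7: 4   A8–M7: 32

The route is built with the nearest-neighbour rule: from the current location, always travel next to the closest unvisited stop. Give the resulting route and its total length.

At DC the remaining stops are M7 11, F1 15, H4 19, P6 21, A8 35; go to M7.
At M7 the remaining stops are F1 4, P6 10, H4 22, A8 32; go to F1.
At F1 the remaining stops are P6 14, H4 26, A8 30; go to P6.
At P6 the remaining stops are H4 12, A8 34; go to H4.
At H4 the remaining stops are A8 38; go to A8.
Return A8→DC: 35.
Total = 11 + 4 + 14 + 12 + 38 + 35 = 114.

Nearest-neighbour total = 114 min; route DC → M7 → F1 → P6 → H4 → A8 → DC.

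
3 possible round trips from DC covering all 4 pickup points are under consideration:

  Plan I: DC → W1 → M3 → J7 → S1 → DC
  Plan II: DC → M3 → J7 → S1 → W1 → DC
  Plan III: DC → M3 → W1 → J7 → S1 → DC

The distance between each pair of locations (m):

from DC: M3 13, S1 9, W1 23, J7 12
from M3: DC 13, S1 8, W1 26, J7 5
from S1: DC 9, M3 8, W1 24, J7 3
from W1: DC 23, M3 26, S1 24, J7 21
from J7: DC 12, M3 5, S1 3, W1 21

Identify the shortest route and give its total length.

Plan I: 23 + 26 + 5 + 3 + 9 = 66
Plan II: 13 + 5 + 3 + 24 + 23 = 68
Plan III: 13 + 26 + 21 + 3 + 9 = 72

66 m — Plan I is the shortest.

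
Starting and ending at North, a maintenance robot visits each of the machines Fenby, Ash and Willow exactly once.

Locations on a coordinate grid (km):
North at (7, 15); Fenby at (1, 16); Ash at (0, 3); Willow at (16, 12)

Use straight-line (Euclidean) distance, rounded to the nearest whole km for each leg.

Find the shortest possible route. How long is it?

Shortest round trip = 46 km.

North→Fenby→Ash→Willow→North: 6+13+18+9 = 46
North→Fenby→Willow→Ash→North: 6+16+18+14 = 54
North→Ash→Fenby→Willow→North: 14+13+16+9 = 52
The minimum is 46.
One optimal route: North → Fenby → Ash → Willow → North (or its reverse).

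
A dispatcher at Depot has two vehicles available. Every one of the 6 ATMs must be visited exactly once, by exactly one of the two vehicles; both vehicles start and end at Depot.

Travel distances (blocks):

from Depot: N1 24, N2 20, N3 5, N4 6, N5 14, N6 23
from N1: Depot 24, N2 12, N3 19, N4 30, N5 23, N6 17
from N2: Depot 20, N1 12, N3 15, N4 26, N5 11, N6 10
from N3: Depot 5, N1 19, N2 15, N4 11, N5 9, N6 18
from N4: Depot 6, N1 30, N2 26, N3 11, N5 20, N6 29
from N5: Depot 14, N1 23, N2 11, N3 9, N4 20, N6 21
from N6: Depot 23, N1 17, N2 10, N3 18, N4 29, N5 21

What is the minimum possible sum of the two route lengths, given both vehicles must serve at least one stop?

Try each way of splitting the stops between the two vehicles (each non-empty) and, for each split, find the best tour for each vehicle:
  {N1} + {N2, N3, N4, N5, N6}: 48 + 70 = 118
  {N2} + {N1, N3, N4, N5, N6}: 40 + 88 = 128
  {N1, N2} + {N3, N4, N5, N6}: 56 + 70 = 126
  {N3} + {N1, N2, N4, N5, N6}: 10 + 88 = 98
  {N1, N3} + {N2, N4, N5, N6}: 48 + 70 = 118
  {N2, N3} + {N1, N4, N5, N6}: 40 + 88 = 128
  … (31 splits in total)
  {N4} + {N1, N2, N3, N5, N6}: 12 + 76 = 88  ← best
Best: vehicle 1 Depot → N4 → Depot = 12; vehicle 2 Depot → N1 → N6 → N2 → N5 → N3 → Depot = 76; combined 88.

88 blocks — the smallest possible combined total.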